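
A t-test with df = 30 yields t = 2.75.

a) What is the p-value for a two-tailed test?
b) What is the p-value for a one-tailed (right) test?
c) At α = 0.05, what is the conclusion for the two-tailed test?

Answer: a) 0.0100, b) 0.0050, c) reject H₀

Derivation:
Using t-distribution with df = 30:
a) Two-tailed: p = 2×P(T > 2.75) = 0.0100
b) One-tailed: p = P(T > 2.75) = 0.0050
c) 0.0100 < 0.05, reject H₀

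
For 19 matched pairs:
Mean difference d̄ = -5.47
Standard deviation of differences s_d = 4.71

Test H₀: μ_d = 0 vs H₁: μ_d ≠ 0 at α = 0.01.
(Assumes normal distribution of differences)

df = n - 1 = 18
SE = s_d/√n = 4.71/√19 = 1.0805
t = d̄/SE = -5.47/1.0805 = -5.0625
Critical value: t_{0.005,18} = ±2.878
p-value ≈ 0.0001
Decision: reject H₀

Answer: t = -5.0625, reject H₀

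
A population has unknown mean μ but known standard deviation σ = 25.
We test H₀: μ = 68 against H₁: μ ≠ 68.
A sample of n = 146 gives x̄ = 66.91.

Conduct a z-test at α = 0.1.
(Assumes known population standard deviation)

Answer: z = -0.5268, fail to reject H₀

Derivation:
Standard error: SE = σ/√n = 25/√146 = 2.0690
z-statistic: z = (x̄ - μ₀)/SE = (66.91 - 68)/2.0690 = -0.5268
Critical value: ±1.645
p-value = 0.5983
Decision: fail to reject H₀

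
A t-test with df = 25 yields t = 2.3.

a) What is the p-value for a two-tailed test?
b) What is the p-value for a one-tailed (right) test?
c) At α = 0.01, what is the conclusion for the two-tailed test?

Answer: a) 0.0301, b) 0.0150, c) fail to reject H₀

Derivation:
Using t-distribution with df = 25:
a) Two-tailed: p = 2×P(T > 2.3) = 0.0301
b) One-tailed: p = P(T > 2.3) = 0.0150
c) 0.0301 ≥ 0.01, fail to reject H₀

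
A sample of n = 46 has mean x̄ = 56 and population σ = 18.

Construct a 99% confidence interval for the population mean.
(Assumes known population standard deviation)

Answer: (49.1633, 62.8367)

Derivation:
Confidence level: 99%, α = 0.01
z_0.005 = 2.576
SE = σ/√n = 18/√46 = 2.6540
Margin of error = 2.576 × 2.6540 = 6.8367
CI: x̄ ± margin = 56 ± 6.8367
CI: (49.1633, 62.8367)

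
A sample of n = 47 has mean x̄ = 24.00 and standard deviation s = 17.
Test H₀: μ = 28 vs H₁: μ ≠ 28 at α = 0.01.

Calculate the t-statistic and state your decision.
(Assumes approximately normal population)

Answer: t = -1.6131, fail to reject H₀

Derivation:
df = n - 1 = 46
SE = s/√n = 17/√47 = 2.4797
t = (x̄ - μ₀)/SE = (24.00 - 28)/2.4797 = -1.6131
Critical value: t_{0.005,46} = ±2.687
p-value ≈ 0.1136
Decision: fail to reject H₀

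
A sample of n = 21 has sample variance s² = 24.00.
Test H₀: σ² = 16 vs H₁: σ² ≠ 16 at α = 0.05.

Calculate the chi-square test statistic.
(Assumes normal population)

df = n - 1 = 20
χ² = (n-1)s²/σ₀² = 20×24.00/16 = 30.0000
Critical values: χ²_{0.975,20} = 9.591, χ²_{0.025,20} = 34.170
Rejection region: χ² < 9.591 or χ² > 34.170
Decision: fail to reject H₀

Answer: χ² = 30.0000, fail to reject H₀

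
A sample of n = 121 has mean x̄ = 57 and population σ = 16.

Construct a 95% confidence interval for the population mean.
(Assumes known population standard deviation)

Confidence level: 95%, α = 0.05
z_0.025 = 1.960
SE = σ/√n = 16/√121 = 1.4545
Margin of error = 1.960 × 1.4545 = 2.8508
CI: x̄ ± margin = 57 ± 2.8508
CI: (54.1492, 59.8508)

Answer: (54.1492, 59.8508)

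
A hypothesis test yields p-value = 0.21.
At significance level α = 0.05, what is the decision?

Answer: fail to reject H₀

Derivation:
Compare p-value to α:
0.21 ≥ 0.05
Decision: fail to reject H₀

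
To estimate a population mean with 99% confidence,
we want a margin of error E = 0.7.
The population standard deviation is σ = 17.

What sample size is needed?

z_0.005 = 2.576
n = (z×σ/E)² = (2.576×17/0.7)²
n = 3913.7536
Round up: n = 3914

Answer: n = 3914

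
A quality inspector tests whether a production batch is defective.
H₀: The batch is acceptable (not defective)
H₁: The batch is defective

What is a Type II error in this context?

Type I error: rejecting H₀ when it is actually true (false positive).
Type II error: failing to reject H₀ when H₁ is actually true (false negative).

Answer: Shipping a defective batch to customers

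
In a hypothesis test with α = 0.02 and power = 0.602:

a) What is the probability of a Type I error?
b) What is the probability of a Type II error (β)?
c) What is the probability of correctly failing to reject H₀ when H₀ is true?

a) Type I error probability = α = 0.02
b) Power = P(reject H₀ | H₁ true) = 1 - β = 0.602, so Type II error probability = β = 1 - Power = 0.398
c) P(fail to reject H₀ | H₀ true) = 1 - α = 0.98

Answer: a) 0.02, b) 0.398, c) 0.98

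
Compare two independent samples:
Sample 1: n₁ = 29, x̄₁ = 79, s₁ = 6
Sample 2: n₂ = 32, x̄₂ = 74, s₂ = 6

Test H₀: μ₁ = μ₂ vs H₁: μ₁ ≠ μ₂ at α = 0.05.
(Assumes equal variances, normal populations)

Answer: t = 3.2503, reject H₀

Derivation:
Pooled variance: s²_p = [28×6² + 31×6²]/(59) = 36.0000
s_p = 6.0000
SE = s_p×√(1/n₁ + 1/n₂) = 6.0000×√(1/29 + 1/32) = 1.5383
t = (x̄₁ - x̄₂)/SE = (79 - 74)/1.5383 = 3.2503
df = 59, t-critical = ±2.001
Decision: reject H₀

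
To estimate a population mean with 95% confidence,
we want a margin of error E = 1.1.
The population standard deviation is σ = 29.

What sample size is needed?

Answer: n = 2671

Derivation:
z_0.025 = 1.960
n = (z×σ/E)² = (1.960×29/1.1)²
n = 2670.0707
Round up: n = 2671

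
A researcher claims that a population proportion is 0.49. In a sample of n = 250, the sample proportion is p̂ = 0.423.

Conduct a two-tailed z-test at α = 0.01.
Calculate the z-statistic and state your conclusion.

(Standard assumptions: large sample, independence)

H₀: p = 0.49, H₁: p ≠ 0.49
Standard error: SE = √(p₀(1-p₀)/n) = √(0.49×0.51/250) = 0.031616
z-statistic: z = (p̂ - p₀)/SE = (0.423 - 0.49)/0.031616 = -2.1192
Critical value: z_0.005 = ±2.576
p-value = 0.0341
Decision: fail to reject H₀ at α = 0.01

Answer: z = -2.1192, fail to reject H₀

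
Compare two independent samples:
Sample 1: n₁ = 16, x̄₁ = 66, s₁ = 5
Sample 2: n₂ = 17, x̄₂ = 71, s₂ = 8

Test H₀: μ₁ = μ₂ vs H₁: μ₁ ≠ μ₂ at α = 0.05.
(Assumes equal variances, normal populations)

Answer: t = -2.1368, reject H₀

Derivation:
Pooled variance: s²_p = [15×5² + 16×8²]/(31) = 45.1290
s_p = 6.7178
SE = s_p×√(1/n₁ + 1/n₂) = 6.7178×√(1/16 + 1/17) = 2.3399
t = (x̄₁ - x̄₂)/SE = (66 - 71)/2.3399 = -2.1368
df = 31, t-critical = ±2.040
Decision: reject H₀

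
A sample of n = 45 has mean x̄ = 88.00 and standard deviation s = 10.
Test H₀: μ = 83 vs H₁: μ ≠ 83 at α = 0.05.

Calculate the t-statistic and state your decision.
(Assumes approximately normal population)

Answer: t = 3.3541, reject H₀

Derivation:
df = n - 1 = 44
SE = s/√n = 10/√45 = 1.4907
t = (x̄ - μ₀)/SE = (88.00 - 83)/1.4907 = 3.3541
Critical value: t_{0.025,44} = ±2.015
p-value ≈ 0.0016
Decision: reject H₀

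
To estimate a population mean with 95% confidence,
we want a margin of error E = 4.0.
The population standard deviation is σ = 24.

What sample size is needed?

z_0.025 = 1.960
n = (z×σ/E)² = (1.960×24/4.0)²
n = 138.2976
Round up: n = 139

Answer: n = 139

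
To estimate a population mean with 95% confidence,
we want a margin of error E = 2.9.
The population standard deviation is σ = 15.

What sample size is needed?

z_0.025 = 1.960
n = (z×σ/E)² = (1.960×15/2.9)²
n = 102.7776
Round up: n = 103

Answer: n = 103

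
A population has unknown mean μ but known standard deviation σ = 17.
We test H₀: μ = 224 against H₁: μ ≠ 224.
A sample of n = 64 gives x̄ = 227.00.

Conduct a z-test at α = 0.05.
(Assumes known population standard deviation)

Answer: z = 1.4118, fail to reject H₀

Derivation:
Standard error: SE = σ/√n = 17/√64 = 2.1250
z-statistic: z = (x̄ - μ₀)/SE = (227.00 - 224)/2.1250 = 1.4118
Critical value: ±1.960
p-value = 0.1580
Decision: fail to reject H₀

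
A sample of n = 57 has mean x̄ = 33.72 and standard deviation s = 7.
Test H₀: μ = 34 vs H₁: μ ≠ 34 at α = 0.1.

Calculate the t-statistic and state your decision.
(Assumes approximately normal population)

df = n - 1 = 56
SE = s/√n = 7/√57 = 0.9272
t = (x̄ - μ₀)/SE = (33.72 - 34)/0.9272 = -0.3020
Critical value: t_{0.05,56} = ±1.673
p-value ≈ 0.7638
Decision: fail to reject H₀

Answer: t = -0.3020, fail to reject H₀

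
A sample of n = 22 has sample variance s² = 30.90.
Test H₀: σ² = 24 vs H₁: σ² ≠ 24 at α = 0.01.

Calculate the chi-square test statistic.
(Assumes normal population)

Answer: χ² = 27.0375, fail to reject H₀

Derivation:
df = n - 1 = 21
χ² = (n-1)s²/σ₀² = 21×30.90/24 = 27.0375
Critical values: χ²_{0.995,21} = 8.034, χ²_{0.005,21} = 41.401
Rejection region: χ² < 8.034 or χ² > 41.401
Decision: fail to reject H₀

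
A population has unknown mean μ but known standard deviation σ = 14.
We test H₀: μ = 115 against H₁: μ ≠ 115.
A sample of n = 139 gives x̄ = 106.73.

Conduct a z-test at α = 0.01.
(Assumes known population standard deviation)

Standard error: SE = σ/√n = 14/√139 = 1.1875
z-statistic: z = (x̄ - μ₀)/SE = (106.73 - 115)/1.1875 = -6.9642
Critical value: ±2.576
p-value < 0.0001
Decision: reject H₀

Answer: z = -6.9642, reject H₀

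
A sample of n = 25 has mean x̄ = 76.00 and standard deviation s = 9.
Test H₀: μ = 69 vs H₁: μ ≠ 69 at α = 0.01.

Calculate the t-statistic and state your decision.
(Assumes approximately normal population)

df = n - 1 = 24
SE = s/√n = 9/√25 = 1.8000
t = (x̄ - μ₀)/SE = (76.00 - 69)/1.8000 = 3.8889
Critical value: t_{0.005,24} = ±2.797
p-value ≈ 0.0007
Decision: reject H₀

Answer: t = 3.8889, reject H₀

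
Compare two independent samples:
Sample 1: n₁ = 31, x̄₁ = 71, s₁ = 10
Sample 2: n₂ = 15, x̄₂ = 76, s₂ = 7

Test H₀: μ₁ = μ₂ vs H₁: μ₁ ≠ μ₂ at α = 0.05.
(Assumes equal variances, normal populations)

Answer: t = -1.7369, fail to reject H₀

Derivation:
Pooled variance: s²_p = [30×10² + 14×7²]/(44) = 83.7727
s_p = 9.1527
SE = s_p×√(1/n₁ + 1/n₂) = 9.1527×√(1/31 + 1/15) = 2.8787
t = (x̄₁ - x̄₂)/SE = (71 - 76)/2.8787 = -1.7369
df = 44, t-critical = ±2.015
Decision: fail to reject H₀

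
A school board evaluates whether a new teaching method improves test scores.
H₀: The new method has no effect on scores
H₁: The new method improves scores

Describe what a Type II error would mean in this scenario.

Type I error: rejecting H₀ when it is actually true (false positive).
Type II error: failing to reject H₀ when H₁ is actually true (false negative).

Answer: Failing to adopt an effective teaching method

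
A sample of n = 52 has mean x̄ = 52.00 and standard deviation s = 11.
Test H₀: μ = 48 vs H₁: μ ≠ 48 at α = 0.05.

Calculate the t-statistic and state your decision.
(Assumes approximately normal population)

Answer: t = 2.6223, reject H₀

Derivation:
df = n - 1 = 51
SE = s/√n = 11/√52 = 1.5254
t = (x̄ - μ₀)/SE = (52.00 - 48)/1.5254 = 2.6223
Critical value: t_{0.025,51} = ±2.008
p-value ≈ 0.0115
Decision: reject H₀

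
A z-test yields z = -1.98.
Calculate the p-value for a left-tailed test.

Answer: p-value ≈ 0.0239

Derivation:
For z = -1.98:
p = P(Z < -1.98) = Φ(-1.98) = 0.0239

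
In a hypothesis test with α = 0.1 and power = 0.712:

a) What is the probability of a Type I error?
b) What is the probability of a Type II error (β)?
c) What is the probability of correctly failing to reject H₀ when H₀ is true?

Answer: a) 0.1, b) 0.288, c) 0.9

Derivation:
a) Type I error probability = α = 0.1
b) Power = P(reject H₀ | H₁ true) = 1 - β = 0.712, so Type II error probability = β = 1 - Power = 0.288
c) P(fail to reject H₀ | H₀ true) = 1 - α = 0.9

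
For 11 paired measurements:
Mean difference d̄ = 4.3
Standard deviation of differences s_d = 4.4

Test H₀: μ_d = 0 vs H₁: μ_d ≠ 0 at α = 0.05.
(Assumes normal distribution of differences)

Answer: t = 3.2414, reject H₀

Derivation:
df = n - 1 = 10
SE = s_d/√n = 4.4/√11 = 1.3266
t = d̄/SE = 4.3/1.3266 = 3.2414
Critical value: t_{0.025,10} = ±2.228
p-value ≈ 0.0088
Decision: reject H₀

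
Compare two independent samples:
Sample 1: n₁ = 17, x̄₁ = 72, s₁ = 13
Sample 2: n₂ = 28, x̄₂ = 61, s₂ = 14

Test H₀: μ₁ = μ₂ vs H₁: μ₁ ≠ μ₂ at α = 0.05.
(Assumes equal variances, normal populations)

Pooled variance: s²_p = [16×13² + 27×14²]/(43) = 185.9535
s_p = 13.6365
SE = s_p×√(1/n₁ + 1/n₂) = 13.6365×√(1/17 + 1/28) = 4.1928
t = (x̄₁ - x̄₂)/SE = (72 - 61)/4.1928 = 2.6235
df = 43, t-critical = ±2.017
Decision: reject H₀

Answer: t = 2.6235, reject H₀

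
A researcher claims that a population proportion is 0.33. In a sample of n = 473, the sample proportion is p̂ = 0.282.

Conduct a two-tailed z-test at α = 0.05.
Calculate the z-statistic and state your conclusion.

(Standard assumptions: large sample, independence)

H₀: p = 0.33, H₁: p ≠ 0.33
Standard error: SE = √(p₀(1-p₀)/n) = √(0.33×0.67/473) = 0.021620
z-statistic: z = (p̂ - p₀)/SE = (0.282 - 0.33)/0.021620 = -2.2202
Critical value: z_0.025 = ±1.960
p-value = 0.0264
Decision: reject H₀ at α = 0.05

Answer: z = -2.2202, reject H₀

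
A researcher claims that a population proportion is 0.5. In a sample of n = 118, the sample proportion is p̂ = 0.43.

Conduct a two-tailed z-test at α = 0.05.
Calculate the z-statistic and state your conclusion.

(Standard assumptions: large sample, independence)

H₀: p = 0.5, H₁: p ≠ 0.5
Standard error: SE = √(p₀(1-p₀)/n) = √(0.5×0.5/118) = 0.046029
z-statistic: z = (p̂ - p₀)/SE = (0.43 - 0.5)/0.046029 = -1.5208
Critical value: z_0.025 = ±1.960
p-value = 0.1283
Decision: fail to reject H₀ at α = 0.05

Answer: z = -1.5208, fail to reject H₀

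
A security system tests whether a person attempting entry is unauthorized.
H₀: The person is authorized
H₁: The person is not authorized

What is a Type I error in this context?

Type I error (α): Rejecting H₀ when H₀ is true
Type II error (β): Failing to reject H₀ when H₁ is true

Answer: Denying entry to an authorized person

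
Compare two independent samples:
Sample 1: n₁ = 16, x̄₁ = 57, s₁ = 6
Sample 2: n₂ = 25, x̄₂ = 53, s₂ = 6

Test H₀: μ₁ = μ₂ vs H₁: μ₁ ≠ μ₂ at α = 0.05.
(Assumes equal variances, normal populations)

Answer: t = 2.0824, reject H₀

Derivation:
Pooled variance: s²_p = [15×6² + 24×6²]/(39) = 36.0000
s_p = 6.0000
SE = s_p×√(1/n₁ + 1/n₂) = 6.0000×√(1/16 + 1/25) = 1.9209
t = (x̄₁ - x̄₂)/SE = (57 - 53)/1.9209 = 2.0824
df = 39, t-critical = ±2.023
Decision: reject H₀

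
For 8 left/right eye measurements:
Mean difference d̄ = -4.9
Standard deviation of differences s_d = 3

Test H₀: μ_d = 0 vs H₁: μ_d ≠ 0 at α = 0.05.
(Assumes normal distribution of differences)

df = n - 1 = 7
SE = s_d/√n = 3/√8 = 1.0607
t = d̄/SE = -4.9/1.0607 = -4.6196
Critical value: t_{0.025,7} = ±2.365
p-value ≈ 0.0024
Decision: reject H₀

Answer: t = -4.6196, reject H₀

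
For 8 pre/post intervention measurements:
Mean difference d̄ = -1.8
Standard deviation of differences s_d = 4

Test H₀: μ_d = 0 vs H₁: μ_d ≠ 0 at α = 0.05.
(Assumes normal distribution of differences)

Answer: t = -1.2728, fail to reject H₀

Derivation:
df = n - 1 = 7
SE = s_d/√n = 4/√8 = 1.4142
t = d̄/SE = -1.8/1.4142 = -1.2728
Critical value: t_{0.025,7} = ±2.365
p-value ≈ 0.2437
Decision: fail to reject H₀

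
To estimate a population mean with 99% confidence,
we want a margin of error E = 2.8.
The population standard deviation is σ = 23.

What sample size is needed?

Answer: n = 448

Derivation:
z_0.005 = 2.576
n = (z×σ/E)² = (2.576×23/2.8)²
n = 447.7456
Round up: n = 448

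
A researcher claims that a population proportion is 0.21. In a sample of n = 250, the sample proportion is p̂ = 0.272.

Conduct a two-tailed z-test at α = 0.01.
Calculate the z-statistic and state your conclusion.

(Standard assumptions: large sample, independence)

Answer: z = 2.4068, fail to reject H₀

Derivation:
H₀: p = 0.21, H₁: p ≠ 0.21
Standard error: SE = √(p₀(1-p₀)/n) = √(0.21×0.79/250) = 0.025760
z-statistic: z = (p̂ - p₀)/SE = (0.272 - 0.21)/0.025760 = 2.4068
Critical value: z_0.005 = ±2.576
p-value = 0.0161
Decision: fail to reject H₀ at α = 0.01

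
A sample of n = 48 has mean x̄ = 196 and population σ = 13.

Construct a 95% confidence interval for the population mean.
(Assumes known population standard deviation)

Answer: (192.3223, 199.6777)

Derivation:
Confidence level: 95%, α = 0.05
z_0.025 = 1.960
SE = σ/√n = 13/√48 = 1.8764
Margin of error = 1.960 × 1.8764 = 3.6777
CI: x̄ ± margin = 196 ± 3.6777
CI: (192.3223, 199.6777)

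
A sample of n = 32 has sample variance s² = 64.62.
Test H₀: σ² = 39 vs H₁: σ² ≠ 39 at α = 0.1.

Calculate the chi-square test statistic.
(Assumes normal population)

Answer: χ² = 51.3646, reject H₀

Derivation:
df = n - 1 = 31
χ² = (n-1)s²/σ₀² = 31×64.62/39 = 51.3646
Critical values: χ²_{0.95,31} = 19.281, χ²_{0.05,31} = 44.985
Rejection region: χ² < 19.281 or χ² > 44.985
Decision: reject H₀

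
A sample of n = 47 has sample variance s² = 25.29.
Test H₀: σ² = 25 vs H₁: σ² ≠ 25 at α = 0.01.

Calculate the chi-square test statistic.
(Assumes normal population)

Answer: χ² = 46.5336, fail to reject H₀

Derivation:
df = n - 1 = 46
χ² = (n-1)s²/σ₀² = 46×25.29/25 = 46.5336
Critical values: χ²_{0.995,46} = 25.041, χ²_{0.005,46} = 74.437
Rejection region: χ² < 25.041 or χ² > 74.437
Decision: fail to reject H₀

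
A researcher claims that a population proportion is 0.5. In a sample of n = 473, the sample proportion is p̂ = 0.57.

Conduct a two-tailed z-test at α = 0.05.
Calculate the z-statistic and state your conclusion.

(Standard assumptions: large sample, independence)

H₀: p = 0.5, H₁: p ≠ 0.5
Standard error: SE = √(p₀(1-p₀)/n) = √(0.5×0.5/473) = 0.022990
z-statistic: z = (p̂ - p₀)/SE = (0.57 - 0.5)/0.022990 = 3.0448
Critical value: z_0.025 = ±1.960
p-value = 0.0023
Decision: reject H₀ at α = 0.05

Answer: z = 3.0448, reject H₀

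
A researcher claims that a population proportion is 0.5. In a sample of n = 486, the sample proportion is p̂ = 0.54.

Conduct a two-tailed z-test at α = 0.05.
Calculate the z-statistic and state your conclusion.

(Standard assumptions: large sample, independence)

H₀: p = 0.5, H₁: p ≠ 0.5
Standard error: SE = √(p₀(1-p₀)/n) = √(0.5×0.5/486) = 0.022680
z-statistic: z = (p̂ - p₀)/SE = (0.54 - 0.5)/0.022680 = 1.7637
Critical value: z_0.025 = ±1.960
p-value = 0.0778
Decision: fail to reject H₀ at α = 0.05

Answer: z = 1.7637, fail to reject H₀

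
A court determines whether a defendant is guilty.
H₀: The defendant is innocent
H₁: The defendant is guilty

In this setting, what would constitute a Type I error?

Answer: Convicting an innocent person

Derivation:
A Type I error (probability α) occurs when we reject a true H₀.
A Type II error (probability β) occurs when we fail to reject a false H₀.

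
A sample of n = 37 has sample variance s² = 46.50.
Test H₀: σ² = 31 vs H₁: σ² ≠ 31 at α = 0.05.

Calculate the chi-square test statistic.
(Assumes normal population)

Answer: χ² = 54.0000, fail to reject H₀

Derivation:
df = n - 1 = 36
χ² = (n-1)s²/σ₀² = 36×46.50/31 = 54.0000
Critical values: χ²_{0.975,36} = 21.336, χ²_{0.025,36} = 54.437
Rejection region: χ² < 21.336 or χ² > 54.437
Decision: fail to reject H₀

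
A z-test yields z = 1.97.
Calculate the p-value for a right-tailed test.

Answer: p-value ≈ 0.0244

Derivation:
For z = 1.97:
p = P(Z > 1.97) = 1 - Φ(1.97) = 0.0244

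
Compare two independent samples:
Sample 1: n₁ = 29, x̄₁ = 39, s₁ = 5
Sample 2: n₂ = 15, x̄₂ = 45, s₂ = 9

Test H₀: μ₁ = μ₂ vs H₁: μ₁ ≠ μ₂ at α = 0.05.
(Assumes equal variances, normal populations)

Answer: t = -2.8550, reject H₀

Derivation:
Pooled variance: s²_p = [28×5² + 14×9²]/(42) = 43.6667
s_p = 6.6081
SE = s_p×√(1/n₁ + 1/n₂) = 6.6081×√(1/29 + 1/15) = 2.1016
t = (x̄₁ - x̄₂)/SE = (39 - 45)/2.1016 = -2.8550
df = 42, t-critical = ±2.018
Decision: reject H₀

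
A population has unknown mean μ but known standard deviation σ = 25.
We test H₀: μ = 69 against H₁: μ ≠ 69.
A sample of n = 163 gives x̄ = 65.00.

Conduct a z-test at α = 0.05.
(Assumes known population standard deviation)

Answer: z = -2.0427, reject H₀

Derivation:
Standard error: SE = σ/√n = 25/√163 = 1.9582
z-statistic: z = (x̄ - μ₀)/SE = (65.00 - 69)/1.9582 = -2.0427
Critical value: ±1.960
p-value = 0.0411
Decision: reject H₀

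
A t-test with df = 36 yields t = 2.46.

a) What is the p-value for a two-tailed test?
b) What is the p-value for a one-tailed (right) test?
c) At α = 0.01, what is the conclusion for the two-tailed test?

Using t-distribution with df = 36:
a) Two-tailed: p = 2×P(T > 2.46) = 0.0188
b) One-tailed: p = P(T > 2.46) = 0.0094
c) 0.0188 ≥ 0.01, fail to reject H₀

Answer: a) 0.0188, b) 0.0094, c) fail to reject H₀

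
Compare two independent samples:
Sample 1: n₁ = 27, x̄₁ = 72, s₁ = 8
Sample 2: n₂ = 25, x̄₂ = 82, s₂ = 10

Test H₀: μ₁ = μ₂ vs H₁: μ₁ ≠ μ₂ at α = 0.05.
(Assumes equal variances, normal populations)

Pooled variance: s²_p = [26×8² + 24×10²]/(50) = 81.2800
s_p = 9.0155
SE = s_p×√(1/n₁ + 1/n₂) = 9.0155×√(1/27 + 1/25) = 2.5023
t = (x̄₁ - x̄₂)/SE = (72 - 82)/2.5023 = -3.9963
df = 50, t-critical = ±2.009
Decision: reject H₀

Answer: t = -3.9963, reject H₀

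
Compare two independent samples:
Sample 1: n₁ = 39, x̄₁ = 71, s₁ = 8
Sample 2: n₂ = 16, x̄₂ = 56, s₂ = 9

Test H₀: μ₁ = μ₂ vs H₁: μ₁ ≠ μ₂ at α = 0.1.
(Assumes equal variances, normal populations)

Pooled variance: s²_p = [38×8² + 15×9²]/(53) = 68.8113
s_p = 8.2953
SE = s_p×√(1/n₁ + 1/n₂) = 8.2953×√(1/39 + 1/16) = 2.4628
t = (x̄₁ - x̄₂)/SE = (71 - 56)/2.4628 = 6.0906
df = 53, t-critical = ±1.674
Decision: reject H₀

Answer: t = 6.0906, reject H₀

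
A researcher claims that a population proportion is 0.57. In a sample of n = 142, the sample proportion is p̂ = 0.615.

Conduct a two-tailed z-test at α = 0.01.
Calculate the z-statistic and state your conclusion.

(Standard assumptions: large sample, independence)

H₀: p = 0.57, H₁: p ≠ 0.57
Standard error: SE = √(p₀(1-p₀)/n) = √(0.57×0.43/142) = 0.041546
z-statistic: z = (p̂ - p₀)/SE = (0.615 - 0.57)/0.041546 = 1.0831
Critical value: z_0.005 = ±2.576
p-value = 0.2788
Decision: fail to reject H₀ at α = 0.01

Answer: z = 1.0831, fail to reject H₀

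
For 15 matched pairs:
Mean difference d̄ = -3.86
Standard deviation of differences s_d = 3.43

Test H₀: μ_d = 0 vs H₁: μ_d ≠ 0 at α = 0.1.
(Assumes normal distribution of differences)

Answer: t = -4.3586, reject H₀

Derivation:
df = n - 1 = 14
SE = s_d/√n = 3.43/√15 = 0.8856
t = d̄/SE = -3.86/0.8856 = -4.3586
Critical value: t_{0.05,14} = ±1.761
p-value ≈ 0.0007
Decision: reject H₀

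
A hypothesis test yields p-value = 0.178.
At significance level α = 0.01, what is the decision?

Answer: fail to reject H₀

Derivation:
Compare p-value to α:
0.178 ≥ 0.01
Decision: fail to reject H₀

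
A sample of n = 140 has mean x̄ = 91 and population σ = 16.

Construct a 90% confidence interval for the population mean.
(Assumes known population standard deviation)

Confidence level: 90%, α = 0.1
z_0.05 = 1.645
SE = σ/√n = 16/√140 = 1.3522
Margin of error = 1.645 × 1.3522 = 2.2244
CI: x̄ ± margin = 91 ± 2.2244
CI: (88.7756, 93.2244)

Answer: (88.7756, 93.2244)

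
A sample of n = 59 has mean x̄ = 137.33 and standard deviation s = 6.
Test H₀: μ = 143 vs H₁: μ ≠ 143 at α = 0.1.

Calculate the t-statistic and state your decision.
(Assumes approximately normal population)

df = n - 1 = 58
SE = s/√n = 6/√59 = 0.7811
t = (x̄ - μ₀)/SE = (137.33 - 143)/0.7811 = -7.2590
Critical value: t_{0.05,58} = ±1.672
p-value < 0.0001
Decision: reject H₀

Answer: t = -7.2590, reject H₀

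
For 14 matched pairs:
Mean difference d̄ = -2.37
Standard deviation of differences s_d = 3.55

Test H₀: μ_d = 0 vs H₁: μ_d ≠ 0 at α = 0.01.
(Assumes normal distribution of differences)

df = n - 1 = 13
SE = s_d/√n = 3.55/√14 = 0.9488
t = d̄/SE = -2.37/0.9488 = -2.4979
Critical value: t_{0.005,13} = ±3.012
p-value ≈ 0.0267
Decision: fail to reject H₀

Answer: t = -2.4979, fail to reject H₀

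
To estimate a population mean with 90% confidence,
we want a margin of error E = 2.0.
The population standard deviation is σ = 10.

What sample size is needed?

z_0.05 = 1.645
n = (z×σ/E)² = (1.645×10/2.0)²
n = 67.6506
Round up: n = 68

Answer: n = 68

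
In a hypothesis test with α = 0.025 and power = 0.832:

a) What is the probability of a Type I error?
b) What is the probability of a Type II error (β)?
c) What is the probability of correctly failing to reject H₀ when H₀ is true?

a) Type I error probability = α = 0.025
b) Power = P(reject H₀ | H₁ true) = 1 - β = 0.832, so Type II error probability = β = 1 - Power = 0.168
c) P(fail to reject H₀ | H₀ true) = 1 - α = 0.975

Answer: a) 0.025, b) 0.168, c) 0.975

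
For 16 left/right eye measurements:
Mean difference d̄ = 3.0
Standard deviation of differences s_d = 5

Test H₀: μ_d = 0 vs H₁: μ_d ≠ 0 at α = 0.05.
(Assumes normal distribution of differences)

Answer: t = 2.4000, reject H₀

Derivation:
df = n - 1 = 15
SE = s_d/√n = 5/√16 = 1.2500
t = d̄/SE = 3.0/1.2500 = 2.4000
Critical value: t_{0.025,15} = ±2.131
p-value ≈ 0.0298
Decision: reject H₀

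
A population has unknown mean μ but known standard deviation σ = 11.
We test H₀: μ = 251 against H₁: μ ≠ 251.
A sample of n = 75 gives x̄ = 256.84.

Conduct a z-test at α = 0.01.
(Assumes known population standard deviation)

Answer: z = 4.5977, reject H₀

Derivation:
Standard error: SE = σ/√n = 11/√75 = 1.2702
z-statistic: z = (x̄ - μ₀)/SE = (256.84 - 251)/1.2702 = 4.5977
Critical value: ±2.576
p-value < 0.0001
Decision: reject H₀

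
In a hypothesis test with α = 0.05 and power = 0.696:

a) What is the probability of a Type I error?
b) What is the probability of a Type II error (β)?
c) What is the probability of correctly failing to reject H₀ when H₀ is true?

Answer: a) 0.05, b) 0.304, c) 0.95

Derivation:
a) Type I error probability = α = 0.05
b) Power = P(reject H₀ | H₁ true) = 1 - β = 0.696, so Type II error probability = β = 1 - Power = 0.304
c) P(fail to reject H₀ | H₀ true) = 1 - α = 0.95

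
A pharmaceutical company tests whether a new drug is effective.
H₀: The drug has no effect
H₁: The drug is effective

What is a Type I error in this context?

Type I error: rejecting H₀ when it is actually true (false positive).
Type II error: failing to reject H₀ when H₁ is actually true (false negative).

Answer: Concluding the drug is effective when it actually has no effect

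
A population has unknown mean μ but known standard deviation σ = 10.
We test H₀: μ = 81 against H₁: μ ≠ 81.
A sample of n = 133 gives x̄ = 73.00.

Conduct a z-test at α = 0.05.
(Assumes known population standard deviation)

Standard error: SE = σ/√n = 10/√133 = 0.8671
z-statistic: z = (x̄ - μ₀)/SE = (73.00 - 81)/0.8671 = -9.2262
Critical value: ±1.960
p-value < 0.0001
Decision: reject H₀

Answer: z = -9.2262, reject H₀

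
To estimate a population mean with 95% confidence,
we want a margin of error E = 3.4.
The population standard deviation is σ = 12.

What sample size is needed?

Answer: n = 48

Derivation:
z_0.025 = 1.960
n = (z×σ/E)² = (1.960×12/3.4)²
n = 47.8538
Round up: n = 48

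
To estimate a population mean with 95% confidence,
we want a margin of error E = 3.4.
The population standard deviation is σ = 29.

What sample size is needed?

z_0.025 = 1.960
n = (z×σ/E)² = (1.960×29/3.4)²
n = 279.4797
Round up: n = 280

Answer: n = 280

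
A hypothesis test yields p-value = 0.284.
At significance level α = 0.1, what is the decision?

Compare p-value to α:
0.284 ≥ 0.1
Decision: fail to reject H₀

Answer: fail to reject H₀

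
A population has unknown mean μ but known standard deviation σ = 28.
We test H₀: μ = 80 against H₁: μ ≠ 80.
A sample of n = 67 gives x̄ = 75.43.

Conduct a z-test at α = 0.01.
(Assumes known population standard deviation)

Answer: z = -1.3360, fail to reject H₀

Derivation:
Standard error: SE = σ/√n = 28/√67 = 3.4207
z-statistic: z = (x̄ - μ₀)/SE = (75.43 - 80)/3.4207 = -1.3360
Critical value: ±2.576
p-value = 0.1815
Decision: fail to reject H₀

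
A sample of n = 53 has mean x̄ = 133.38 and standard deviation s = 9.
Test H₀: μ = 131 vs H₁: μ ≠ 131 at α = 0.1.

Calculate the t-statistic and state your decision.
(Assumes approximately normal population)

Answer: t = 1.9253, reject H₀

Derivation:
df = n - 1 = 52
SE = s/√n = 9/√53 = 1.2362
t = (x̄ - μ₀)/SE = (133.38 - 131)/1.2362 = 1.9253
Critical value: t_{0.05,52} = ±1.675
p-value ≈ 0.0597
Decision: reject H₀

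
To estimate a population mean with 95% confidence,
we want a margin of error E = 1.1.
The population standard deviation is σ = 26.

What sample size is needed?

z_0.025 = 1.960
n = (z×σ/E)² = (1.960×26/1.1)²
n = 2146.2162
Round up: n = 2147

Answer: n = 2147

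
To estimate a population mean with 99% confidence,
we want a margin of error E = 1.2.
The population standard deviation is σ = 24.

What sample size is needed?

Answer: n = 2655

Derivation:
z_0.005 = 2.576
n = (z×σ/E)² = (2.576×24/1.2)²
n = 2654.3104
Round up: n = 2655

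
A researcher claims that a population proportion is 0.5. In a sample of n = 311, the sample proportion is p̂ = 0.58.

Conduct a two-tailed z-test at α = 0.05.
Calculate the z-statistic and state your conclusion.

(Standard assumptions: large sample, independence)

Answer: z = 2.8217, reject H₀

Derivation:
H₀: p = 0.5, H₁: p ≠ 0.5
Standard error: SE = √(p₀(1-p₀)/n) = √(0.5×0.5/311) = 0.028352
z-statistic: z = (p̂ - p₀)/SE = (0.58 - 0.5)/0.028352 = 2.8217
Critical value: z_0.025 = ±1.960
p-value = 0.0048
Decision: reject H₀ at α = 0.05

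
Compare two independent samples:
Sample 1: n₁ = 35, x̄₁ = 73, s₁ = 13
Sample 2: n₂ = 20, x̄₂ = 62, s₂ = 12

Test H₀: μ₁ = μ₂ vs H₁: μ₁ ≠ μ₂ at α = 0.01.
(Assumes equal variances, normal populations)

Pooled variance: s²_p = [34×13² + 19×12²]/(53) = 160.0377
s_p = 12.6506
SE = s_p×√(1/n₁ + 1/n₂) = 12.6506×√(1/35 + 1/20) = 3.5460
t = (x̄₁ - x̄₂)/SE = (73 - 62)/3.5460 = 3.1021
df = 53, t-critical = ±2.672
Decision: reject H₀

Answer: t = 3.1021, reject H₀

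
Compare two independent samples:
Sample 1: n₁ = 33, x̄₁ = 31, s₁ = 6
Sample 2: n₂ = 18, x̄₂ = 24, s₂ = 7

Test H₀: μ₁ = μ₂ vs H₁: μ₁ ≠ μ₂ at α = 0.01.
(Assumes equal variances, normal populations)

Pooled variance: s²_p = [32×6² + 17×7²]/(49) = 40.5102
s_p = 6.3648
SE = s_p×√(1/n₁ + 1/n₂) = 6.3648×√(1/33 + 1/18) = 1.8650
t = (x̄₁ - x̄₂)/SE = (31 - 24)/1.8650 = 3.7534
df = 49, t-critical = ±2.680
Decision: reject H₀

Answer: t = 3.7534, reject H₀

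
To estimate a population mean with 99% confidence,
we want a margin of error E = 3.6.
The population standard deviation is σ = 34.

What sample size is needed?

Answer: n = 592

Derivation:
z_0.005 = 2.576
n = (z×σ/E)² = (2.576×34/3.6)²
n = 591.8948
Round up: n = 592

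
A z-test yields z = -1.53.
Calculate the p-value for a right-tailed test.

Answer: p-value ≈ 0.9370

Derivation:
For z = -1.53:
p = P(Z > -1.53) = 1 - Φ(-1.53) = 0.9370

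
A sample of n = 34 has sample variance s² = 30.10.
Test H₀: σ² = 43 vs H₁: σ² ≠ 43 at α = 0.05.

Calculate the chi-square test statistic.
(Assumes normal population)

Answer: χ² = 23.1000, fail to reject H₀

Derivation:
df = n - 1 = 33
χ² = (n-1)s²/σ₀² = 33×30.10/43 = 23.1000
Critical values: χ²_{0.975,33} = 19.047, χ²_{0.025,33} = 50.725
Rejection region: χ² < 19.047 or χ² > 50.725
Decision: fail to reject H₀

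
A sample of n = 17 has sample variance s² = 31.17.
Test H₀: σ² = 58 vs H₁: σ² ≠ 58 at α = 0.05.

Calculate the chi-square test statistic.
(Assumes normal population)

Answer: χ² = 8.5986, fail to reject H₀

Derivation:
df = n - 1 = 16
χ² = (n-1)s²/σ₀² = 16×31.17/58 = 8.5986
Critical values: χ²_{0.975,16} = 6.908, χ²_{0.025,16} = 28.845
Rejection region: χ² < 6.908 or χ² > 28.845
Decision: fail to reject H₀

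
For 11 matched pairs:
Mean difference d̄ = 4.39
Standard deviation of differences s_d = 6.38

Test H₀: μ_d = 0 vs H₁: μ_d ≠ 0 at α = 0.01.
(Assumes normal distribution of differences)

Answer: t = 2.2822, fail to reject H₀

Derivation:
df = n - 1 = 10
SE = s_d/√n = 6.38/√11 = 1.9236
t = d̄/SE = 4.39/1.9236 = 2.2822
Critical value: t_{0.005,10} = ±3.169
p-value ≈ 0.0456
Decision: fail to reject H₀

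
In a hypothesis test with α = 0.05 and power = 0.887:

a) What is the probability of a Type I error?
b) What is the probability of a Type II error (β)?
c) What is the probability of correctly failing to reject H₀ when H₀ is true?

a) Type I error probability = α = 0.05
b) Power = P(reject H₀ | H₁ true) = 1 - β = 0.887, so Type II error probability = β = 1 - Power = 0.113
c) P(fail to reject H₀ | H₀ true) = 1 - α = 0.95

Answer: a) 0.05, b) 0.113, c) 0.95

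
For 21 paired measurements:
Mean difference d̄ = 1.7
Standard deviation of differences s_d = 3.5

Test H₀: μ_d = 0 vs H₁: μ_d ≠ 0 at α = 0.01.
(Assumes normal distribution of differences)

Answer: t = 2.2257, fail to reject H₀

Derivation:
df = n - 1 = 20
SE = s_d/√n = 3.5/√21 = 0.7638
t = d̄/SE = 1.7/0.7638 = 2.2257
Critical value: t_{0.005,20} = ±2.845
p-value ≈ 0.0377
Decision: fail to reject H₀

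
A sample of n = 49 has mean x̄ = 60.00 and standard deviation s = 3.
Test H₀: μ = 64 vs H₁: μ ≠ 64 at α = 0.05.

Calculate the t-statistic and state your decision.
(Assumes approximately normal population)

Answer: t = -9.3327, reject H₀

Derivation:
df = n - 1 = 48
SE = s/√n = 3/√49 = 0.4286
t = (x̄ - μ₀)/SE = (60.00 - 64)/0.4286 = -9.3327
Critical value: t_{0.025,48} = ±2.011
p-value < 0.0001
Decision: reject H₀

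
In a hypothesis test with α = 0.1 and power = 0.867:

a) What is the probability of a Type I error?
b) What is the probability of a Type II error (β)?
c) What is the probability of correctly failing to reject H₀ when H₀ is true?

Answer: a) 0.1, b) 0.133, c) 0.9

Derivation:
a) Type I error probability = α = 0.1
b) Power = P(reject H₀ | H₁ true) = 1 - β = 0.867, so Type II error probability = β = 1 - Power = 0.133
c) P(fail to reject H₀ | H₀ true) = 1 - α = 0.9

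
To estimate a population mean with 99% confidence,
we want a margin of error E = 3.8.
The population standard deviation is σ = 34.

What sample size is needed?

z_0.005 = 2.576
n = (z×σ/E)² = (2.576×34/3.8)²
n = 531.2297
Round up: n = 532

Answer: n = 532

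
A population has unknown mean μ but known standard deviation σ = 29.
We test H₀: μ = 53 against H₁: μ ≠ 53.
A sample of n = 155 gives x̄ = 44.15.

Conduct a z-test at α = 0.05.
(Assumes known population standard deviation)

Answer: z = -3.7994, reject H₀

Derivation:
Standard error: SE = σ/√n = 29/√155 = 2.3293
z-statistic: z = (x̄ - μ₀)/SE = (44.15 - 53)/2.3293 = -3.7994
Critical value: ±1.960
p-value = 0.0001
Decision: reject H₀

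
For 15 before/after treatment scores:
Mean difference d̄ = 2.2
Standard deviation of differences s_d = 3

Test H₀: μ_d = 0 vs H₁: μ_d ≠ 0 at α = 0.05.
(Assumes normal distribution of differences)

Answer: t = 2.8402, reject H₀

Derivation:
df = n - 1 = 14
SE = s_d/√n = 3/√15 = 0.7746
t = d̄/SE = 2.2/0.7746 = 2.8402
Critical value: t_{0.025,14} = ±2.145
p-value ≈ 0.0131
Decision: reject H₀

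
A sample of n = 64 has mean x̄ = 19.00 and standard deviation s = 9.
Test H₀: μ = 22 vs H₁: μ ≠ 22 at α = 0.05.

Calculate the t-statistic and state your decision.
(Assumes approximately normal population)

df = n - 1 = 63
SE = s/√n = 9/√64 = 1.1250
t = (x̄ - μ₀)/SE = (19.00 - 22)/1.1250 = -2.6667
Critical value: t_{0.025,63} = ±1.998
p-value ≈ 0.0097
Decision: reject H₀

Answer: t = -2.6667, reject H₀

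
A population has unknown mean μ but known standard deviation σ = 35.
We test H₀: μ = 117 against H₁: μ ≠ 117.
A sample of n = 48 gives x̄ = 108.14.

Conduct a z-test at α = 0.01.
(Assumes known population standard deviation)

Answer: z = -1.7538, fail to reject H₀

Derivation:
Standard error: SE = σ/√n = 35/√48 = 5.0518
z-statistic: z = (x̄ - μ₀)/SE = (108.14 - 117)/5.0518 = -1.7538
Critical value: ±2.576
p-value = 0.0795
Decision: fail to reject H₀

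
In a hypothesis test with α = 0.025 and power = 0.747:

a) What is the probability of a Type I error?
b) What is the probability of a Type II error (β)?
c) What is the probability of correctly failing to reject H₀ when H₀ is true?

Answer: a) 0.025, b) 0.253, c) 0.975

Derivation:
a) Type I error probability = α = 0.025
b) Power = P(reject H₀ | H₁ true) = 1 - β = 0.747, so Type II error probability = β = 1 - Power = 0.253
c) P(fail to reject H₀ | H₀ true) = 1 - α = 0.975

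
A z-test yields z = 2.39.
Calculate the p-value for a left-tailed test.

For z = 2.39:
p = P(Z < 2.39) = Φ(2.39) = 0.9916

Answer: p-value ≈ 0.9916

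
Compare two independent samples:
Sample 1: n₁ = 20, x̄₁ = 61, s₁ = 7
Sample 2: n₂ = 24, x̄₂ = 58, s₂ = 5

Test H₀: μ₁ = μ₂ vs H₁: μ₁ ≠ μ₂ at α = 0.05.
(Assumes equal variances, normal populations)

Answer: t = 1.6547, fail to reject H₀

Derivation:
Pooled variance: s²_p = [19×7² + 23×5²]/(42) = 35.8571
s_p = 5.9881
SE = s_p×√(1/n₁ + 1/n₂) = 5.9881×√(1/20 + 1/24) = 1.8130
t = (x̄₁ - x̄₂)/SE = (61 - 58)/1.8130 = 1.6547
df = 42, t-critical = ±2.018
Decision: fail to reject H₀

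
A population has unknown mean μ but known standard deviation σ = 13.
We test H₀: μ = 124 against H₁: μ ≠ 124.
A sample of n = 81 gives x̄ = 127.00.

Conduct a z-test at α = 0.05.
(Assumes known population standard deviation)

Answer: z = 2.0770, reject H₀

Derivation:
Standard error: SE = σ/√n = 13/√81 = 1.4444
z-statistic: z = (x̄ - μ₀)/SE = (127.00 - 124)/1.4444 = 2.0770
Critical value: ±1.960
p-value = 0.0378
Decision: reject H₀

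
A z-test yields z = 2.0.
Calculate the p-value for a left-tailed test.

Answer: p-value ≈ 0.9772

Derivation:
For z = 2.0:
p = P(Z < 2.0) = Φ(2.0) = 0.9772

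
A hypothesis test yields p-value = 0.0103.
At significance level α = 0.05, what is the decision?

Answer: reject H₀

Derivation:
Compare p-value to α:
0.0103 < 0.05
Decision: reject H₀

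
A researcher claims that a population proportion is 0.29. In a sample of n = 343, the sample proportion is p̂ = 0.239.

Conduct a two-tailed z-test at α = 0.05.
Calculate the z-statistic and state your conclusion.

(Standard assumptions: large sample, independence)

Answer: z = -2.0815, reject H₀

Derivation:
H₀: p = 0.29, H₁: p ≠ 0.29
Standard error: SE = √(p₀(1-p₀)/n) = √(0.29×0.71/343) = 0.024501
z-statistic: z = (p̂ - p₀)/SE = (0.239 - 0.29)/0.024501 = -2.0815
Critical value: z_0.025 = ±1.960
p-value = 0.0374
Decision: reject H₀ at α = 0.05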